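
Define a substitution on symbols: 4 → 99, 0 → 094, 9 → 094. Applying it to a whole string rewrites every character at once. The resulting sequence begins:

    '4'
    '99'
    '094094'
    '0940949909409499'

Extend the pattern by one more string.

Replace each of the 16 characters of 0940949909409499 in place — 094 094 99 094 094 99 094 094 094 094 99 094 094 99 094 094 — and concatenate.

09409499094094990940940940949909409499094094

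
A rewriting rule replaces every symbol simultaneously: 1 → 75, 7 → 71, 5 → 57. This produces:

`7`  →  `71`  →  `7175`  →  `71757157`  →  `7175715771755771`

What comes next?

φ(7175715771755771) expands symbol-by-symbol to 71 75 71 57 71 75 57 71 71 75 71 57 57 71 71 75; joining the 16 pieces gives the next term.

71757157717557717175715757717175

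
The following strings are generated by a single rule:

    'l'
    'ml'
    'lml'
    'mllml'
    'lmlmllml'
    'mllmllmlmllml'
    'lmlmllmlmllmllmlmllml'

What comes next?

mllmllmlmllmllmlmllmlmllmllmlmllml

This is a Fibonacci-style word recurrence s(k) = s(k−2)·s(k−1): e.g. l·ml = lml.
Continuing: mllmllmlmllml · lmlmllmlmllmllmlmllml gives term 8.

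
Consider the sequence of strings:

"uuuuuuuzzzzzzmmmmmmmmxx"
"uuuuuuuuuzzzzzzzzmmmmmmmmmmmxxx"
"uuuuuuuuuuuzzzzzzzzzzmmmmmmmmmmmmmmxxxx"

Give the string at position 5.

uuuuuuuuuuuuuuuzzzzzzzzzzzzzzmmmmmmmmmmmmmmmmmmmmxxxxxx

The n-th term is 2n+1 u's then 2n z's then 3n-1 m's then n-1 x's, where the shown terms are n = 3, 4, 5.
For term 5, n = 7, so the run lengths are 15, 14, 20, 6.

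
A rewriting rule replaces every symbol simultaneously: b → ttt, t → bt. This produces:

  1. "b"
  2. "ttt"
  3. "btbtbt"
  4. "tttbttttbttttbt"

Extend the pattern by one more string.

btbtbttttbtbtbtbttttbtbtbtbttttbt

Replace each of the 15 characters of tttbttttbttttbt in place — bt bt bt ttt bt bt bt bt ttt bt bt bt bt ttt bt — and concatenate.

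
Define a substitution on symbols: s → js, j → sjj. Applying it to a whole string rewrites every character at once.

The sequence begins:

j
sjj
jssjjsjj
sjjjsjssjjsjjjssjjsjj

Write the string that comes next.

jssjjsjjsjjjssjjjsjssjjsjjjssjjsjjsjjjsjssjjsjjjssjjsjj

φ(sjjjsjssjjsjjjssjjsjj) expands symbol-by-symbol to js sjj sjj sjj js sjj js js sjj sjj js sjj sjj sjj js js sjj sjj js sjj sjj; joining the 21 pieces gives the next term.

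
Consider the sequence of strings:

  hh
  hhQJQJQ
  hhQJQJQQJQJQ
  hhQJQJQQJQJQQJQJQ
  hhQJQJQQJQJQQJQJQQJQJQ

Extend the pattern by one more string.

Each term is the previous one with QJQJQ appended.
One more step from hhQJQJQQJQJQQJQJQQJQJQ gives the answer.

hhQJQJQQJQJQQJQJQQJQJQQJQJQ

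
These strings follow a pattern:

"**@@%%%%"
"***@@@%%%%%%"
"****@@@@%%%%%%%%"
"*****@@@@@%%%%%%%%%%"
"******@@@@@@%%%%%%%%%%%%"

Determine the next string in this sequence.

*******@@@@@@@%%%%%%%%%%%%%%

Each string has the form *^{n} @^{n} %^{2n}, where the shown terms are n = 2, 3, 4, 5, 6.
Setting n = 7 gives 7, 7, 14 characters in each block.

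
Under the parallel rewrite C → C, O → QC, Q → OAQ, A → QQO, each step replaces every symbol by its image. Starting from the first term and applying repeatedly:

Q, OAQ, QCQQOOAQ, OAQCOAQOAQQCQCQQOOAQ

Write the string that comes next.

QCQQOOAQCQCQQOOAQQCQQOOAQOAQCOAQCOAQOAQQCQCQQOOAQ

Applying the rule to each of the 20 symbols of OAQCOAQOAQQCQCQQOOAQ gives the pieces QC QQO OAQ C QC QQO OAQ QC QQO OAQ OAQ C OAQ C OAQ OAQ QC QC QQO OAQ, which concatenate to the answer.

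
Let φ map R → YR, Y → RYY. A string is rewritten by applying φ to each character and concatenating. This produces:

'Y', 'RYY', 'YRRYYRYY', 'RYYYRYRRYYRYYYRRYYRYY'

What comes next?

YRRYYRYYRYYYRRYYYRYRRYYRYYYRRYYRYYRYYYRYRRYYRYYYRRYYRYY

φ(RYYYRYRRYYRYYYRRYYRYY) expands symbol-by-symbol to YR RYY RYY RYY YR RYY YR YR RYY RYY YR RYY RYY RYY YR YR RYY RYY YR RYY RYY; joining the 21 pieces gives the next term.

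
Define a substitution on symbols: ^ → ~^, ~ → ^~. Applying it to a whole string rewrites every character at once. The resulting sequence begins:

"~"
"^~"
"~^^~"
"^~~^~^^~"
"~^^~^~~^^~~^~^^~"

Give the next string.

Rewriting the 16 symbols of ~^^~^~~^^~~^~^^~ one by one yields ^~ ~^ ~^ ^~ ~^ ^~ ^~ ~^ ~^ ^~ ^~ ~^ ^~ ~^ ~^ ^~; concatenated:

^~~^~^^~~^^~^~~^~^^~^~~^^~~^~^^~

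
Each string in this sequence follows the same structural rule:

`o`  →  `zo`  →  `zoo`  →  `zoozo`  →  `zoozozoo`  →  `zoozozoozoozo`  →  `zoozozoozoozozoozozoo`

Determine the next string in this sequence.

zoozozoozoozozoozozoozoozozoozoozo

Each term (from the third on) is the previous term followed by the one before it: term 3 = zo·o = zoo.
Continuing: zoozozoozoozozoozozoo · zoozozoozoozo gives term 8.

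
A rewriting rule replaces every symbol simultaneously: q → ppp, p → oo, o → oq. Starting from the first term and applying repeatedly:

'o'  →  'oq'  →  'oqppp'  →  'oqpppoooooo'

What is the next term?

oqpppoooooooqoqoqoqoqoq

Apply φ to oqpppoooooo symbol by symbol: o→oq, q→ppp, p→oo, p→oo, p→oo, o→oq, o→oq, o→oq, o→oq, o→oq, o→oq; joined: oq ppp oo oo oo oq oq oq oq oq oq.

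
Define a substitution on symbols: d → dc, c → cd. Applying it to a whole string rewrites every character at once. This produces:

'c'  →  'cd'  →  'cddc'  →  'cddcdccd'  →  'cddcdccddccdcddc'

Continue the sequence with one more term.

Applying the rule to each of the 16 symbols of cddcdccddccdcddc gives the pieces cd dc dc cd dc cd cd dc dc cd cd dc cd dc dc cd, which concatenate to the answer.

cddcdccddccdcddcdccdcddccddcdccd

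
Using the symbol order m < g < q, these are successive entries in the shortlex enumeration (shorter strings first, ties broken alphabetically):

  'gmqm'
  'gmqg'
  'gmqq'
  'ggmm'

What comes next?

The successor of ggmm increments the rightmost position that isn't already q and resets every position after it to m.

ggmg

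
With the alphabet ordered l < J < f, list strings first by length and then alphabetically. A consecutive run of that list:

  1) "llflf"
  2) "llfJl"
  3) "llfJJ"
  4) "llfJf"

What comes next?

llffl

The successor of llfJf increments the rightmost position that isn't already f and resets every position after it to l.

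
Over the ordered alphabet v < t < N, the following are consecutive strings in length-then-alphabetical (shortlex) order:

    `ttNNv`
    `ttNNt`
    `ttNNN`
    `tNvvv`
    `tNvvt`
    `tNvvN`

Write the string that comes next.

Treat tNvvN as a base-3 numeral over the given alphabet and add one, carrying through any trailing N's.

tNvtv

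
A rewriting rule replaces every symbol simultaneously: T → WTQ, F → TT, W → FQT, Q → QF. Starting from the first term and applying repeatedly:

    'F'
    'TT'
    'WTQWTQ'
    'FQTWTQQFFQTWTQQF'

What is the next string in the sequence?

TTQFWTQFQTWTQQFQFTTTTQFWTQFQTWTQQFQFTT

Replace each of the 16 characters of FQTWTQQFFQTWTQQF in place — TT QF WTQ FQT WTQ QF QF TT TT QF WTQ FQT WTQ QF QF TT — and concatenate.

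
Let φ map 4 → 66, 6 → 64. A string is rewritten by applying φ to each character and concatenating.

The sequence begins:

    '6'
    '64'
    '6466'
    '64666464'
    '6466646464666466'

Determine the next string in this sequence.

Applying the rule to each of the 16 symbols of 6466646464666466 gives the pieces 64 66 64 64 64 66 64 66 64 66 64 64 64 66 64 64, which concatenate to the answer.

64666464646664666466646464666464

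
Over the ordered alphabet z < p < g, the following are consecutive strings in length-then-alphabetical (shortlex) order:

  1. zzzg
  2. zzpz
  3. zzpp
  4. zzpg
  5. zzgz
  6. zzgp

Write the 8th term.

zpzz

Continuing the enumeration 2 steps past zzgp: zzgp → zzgg → (answer).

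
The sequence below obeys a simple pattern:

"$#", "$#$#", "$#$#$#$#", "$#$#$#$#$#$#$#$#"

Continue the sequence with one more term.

Every step duplicates the string.
Doubling $#$#$#$#$#$#$#$#:

$#$#$#$#$#$#$#$#$#$#$#$#$#$#$#$#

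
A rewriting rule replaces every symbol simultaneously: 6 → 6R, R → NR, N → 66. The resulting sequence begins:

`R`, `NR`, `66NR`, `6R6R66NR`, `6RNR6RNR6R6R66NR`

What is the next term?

Rewriting the 16 symbols of 6RNR6RNR6R6R66NR one by one yields 6R NR 66 NR 6R NR 66 NR 6R NR 6R NR 6R 6R 66 NR; concatenated:

6RNR66NR6RNR66NR6RNR6RNR6R6R66NR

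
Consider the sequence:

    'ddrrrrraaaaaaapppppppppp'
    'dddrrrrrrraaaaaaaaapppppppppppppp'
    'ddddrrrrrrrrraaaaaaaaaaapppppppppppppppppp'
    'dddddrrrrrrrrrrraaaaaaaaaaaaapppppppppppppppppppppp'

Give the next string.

Reading off run lengths: d runs 2, 3, 4, 5; r runs 5, 7, 9, 11; a runs 7, 9, 11, 13; p runs 10, 14, 18, 22 — each is linear in n, where the shown terms are n = 2, 3, 4, 5.
For the next term, n = 6, so the run lengths are 6, 13, 15, 26.

ddddddrrrrrrrrrrrrraaaaaaaaaaaaaaapppppppppppppppppppppppppp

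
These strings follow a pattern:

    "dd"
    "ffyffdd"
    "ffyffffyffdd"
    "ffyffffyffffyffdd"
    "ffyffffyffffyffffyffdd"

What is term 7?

Every step adds ffyff at the front: s(k+1) = ffyff·s(k).
From ffyffffyffffyffffyffdd, 2 further steps: ffyffffyffffyffffyffdd → ffyffffyffffyffffyffffyffdd → (answer).

ffyffffyffffyffffyffffyffffyffdd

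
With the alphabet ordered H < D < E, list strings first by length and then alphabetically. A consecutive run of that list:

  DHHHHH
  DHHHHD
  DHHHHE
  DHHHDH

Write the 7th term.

Continuing the enumeration 3 steps past DHHHDH: DHHHDH → DHHHDD → DHHHDE → (answer).

DHHHEH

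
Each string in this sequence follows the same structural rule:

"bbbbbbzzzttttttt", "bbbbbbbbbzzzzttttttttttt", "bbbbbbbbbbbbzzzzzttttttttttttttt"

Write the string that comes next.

bbbbbbbbbbbbbbbzzzzzzttttttttttttttttttt

The n-th term is 3n b's then n+1 z's then 4n-1 t's, where the shown terms are n = 2, 3, 4.
At n = 5 the blocks have lengths 15, 6, 19.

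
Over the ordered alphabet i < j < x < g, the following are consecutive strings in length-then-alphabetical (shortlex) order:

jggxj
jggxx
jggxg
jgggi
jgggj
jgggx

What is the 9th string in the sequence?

Continuing the enumeration 3 steps past jgggx: jgggx → jgggg → xiiii → (answer).

xiiij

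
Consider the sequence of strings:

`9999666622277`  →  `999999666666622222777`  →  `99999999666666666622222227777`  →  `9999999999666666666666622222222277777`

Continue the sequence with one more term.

Each string has the form 9^{2n+2} 6^{3n+1} 2^{2n+1} 7^{n+1} (n = 1, 2, …).
Setting n = 5 gives 12, 16, 11, 6 characters in each block.

999999999999666666666666666622222222222777777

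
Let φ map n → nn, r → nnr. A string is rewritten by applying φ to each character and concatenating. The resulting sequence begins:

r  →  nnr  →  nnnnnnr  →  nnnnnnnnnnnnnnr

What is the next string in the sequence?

nnnnnnnnnnnnnnnnnnnnnnnnnnnnnnr

Replace each of the 15 characters of nnnnnnnnnnnnnnr in place — nn nn nn nn nn nn nn nn nn nn nn nn nn nn nnr — and concatenate.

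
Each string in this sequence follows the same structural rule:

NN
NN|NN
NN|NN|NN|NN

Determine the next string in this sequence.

Each string is two copies of the previous one joined by '|'.
Doubling NN|NN|NN|NN with '|' between the halves:

NN|NN|NN|NN|NN|NN|NN|NN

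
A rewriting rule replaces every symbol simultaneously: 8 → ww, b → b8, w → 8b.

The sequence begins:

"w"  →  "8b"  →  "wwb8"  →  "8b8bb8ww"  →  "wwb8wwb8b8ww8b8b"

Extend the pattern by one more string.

Rewriting the 16 symbols of wwb8wwb8b8ww8b8b one by one yields 8b 8b b8 ww 8b 8b b8 ww b8 ww 8b 8b ww b8 ww b8; concatenated:

8b8bb8ww8b8bb8wwb8ww8b8bwwb8wwb8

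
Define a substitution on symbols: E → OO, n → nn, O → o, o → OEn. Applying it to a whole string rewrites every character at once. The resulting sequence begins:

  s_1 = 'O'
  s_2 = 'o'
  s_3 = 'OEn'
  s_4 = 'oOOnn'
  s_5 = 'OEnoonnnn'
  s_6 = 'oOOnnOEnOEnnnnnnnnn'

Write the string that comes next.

Rewriting the 19 symbols of oOOnnOEnOEnnnnnnnnn one by one yields OEn o o nn nn o OO nn o OO nn nn nn nn nn nn nn nn nn; concatenated:

OEnoonnnnoOOnnoOOnnnnnnnnnnnnnnnnnn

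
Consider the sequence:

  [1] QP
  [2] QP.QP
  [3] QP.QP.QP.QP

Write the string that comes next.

s(k+1) = s(k)·.·s(k) — each term doubles the last with '.' between the halves.
So the next term is two copies of QP.QP.QP.QP with '.' between the halves.

QP.QP.QP.QP.QP.QP.QP.QP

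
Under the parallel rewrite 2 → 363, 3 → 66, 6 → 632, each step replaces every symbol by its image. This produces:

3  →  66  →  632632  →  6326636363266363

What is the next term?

632663636326326663266632663636326326663266

Replace each of the 16 characters of 6326636363266363 in place — 632 66 363 632 632 66 632 66 632 66 363 632 632 66 632 66 — and concatenate.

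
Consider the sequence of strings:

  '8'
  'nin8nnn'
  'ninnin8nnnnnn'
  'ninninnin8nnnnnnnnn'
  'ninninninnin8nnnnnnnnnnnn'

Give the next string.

s(k+1) = nin·s(k)·nnn, so each term gains nin as a prefix and nnn as a suffix.
One more step from ninninninnin8nnnnnnnnnnnn gives the answer.

ninninninninnin8nnnnnnnnnnnnnnn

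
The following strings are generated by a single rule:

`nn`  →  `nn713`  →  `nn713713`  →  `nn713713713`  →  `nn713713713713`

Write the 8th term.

The strings grow by a fixed suffix 713 each time.
From nn713713713713, 3 further steps: nn713713713713 → nn713713713713713 → nn713713713713713713 → (answer).

nn713713713713713713713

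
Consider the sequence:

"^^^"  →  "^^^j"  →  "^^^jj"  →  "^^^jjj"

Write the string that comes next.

Every step adds j to the end: s(k+1) = s(k)·j.
So the next term is ^^^jjj·j.

^^^jjjj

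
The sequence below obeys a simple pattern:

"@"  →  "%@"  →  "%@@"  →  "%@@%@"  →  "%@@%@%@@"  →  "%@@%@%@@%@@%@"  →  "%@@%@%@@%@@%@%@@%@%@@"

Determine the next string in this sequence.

%@@%@%@@%@@%@%@@%@%@@%@@%@%@@%@@%@

Each term (from the third on) is the previous term followed by the one before it: term 3 = %@·@ = %@@.
The next term joins %@@%@%@@%@@%@%@@%@%@@ and %@@%@%@@%@@%@.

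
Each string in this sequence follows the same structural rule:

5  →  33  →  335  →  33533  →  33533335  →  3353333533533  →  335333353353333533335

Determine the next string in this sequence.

3353333533533335333353353333533533

Each term (from the third on) is the previous term followed by the one before it: term 3 = 33·5 = 335.
The next term joins 335333353353333533335 and 3353333533533.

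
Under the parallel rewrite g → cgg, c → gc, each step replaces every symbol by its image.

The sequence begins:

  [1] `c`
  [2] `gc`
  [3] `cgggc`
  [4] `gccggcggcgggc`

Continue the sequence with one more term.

cgggcgccggcgggccggcgggccggcggcgggc

Replace each of the 13 characters of gccggcggcgggc in place — cgg gc gc cgg cgg gc cgg cgg gc cgg cgg cgg gc — and concatenate.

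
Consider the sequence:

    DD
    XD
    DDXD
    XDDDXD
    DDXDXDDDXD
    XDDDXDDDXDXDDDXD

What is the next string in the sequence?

DDXDXDDDXDXDDDXDDDXDXDDDXD

From term 3 onward, concatenate the second-to-last term with the last: DD·XD = DDXD, XD·DDXD = XDDDXD, …
Continuing: DDXDXDDDXD · XDDDXDDDXDXDDDXD gives term 7.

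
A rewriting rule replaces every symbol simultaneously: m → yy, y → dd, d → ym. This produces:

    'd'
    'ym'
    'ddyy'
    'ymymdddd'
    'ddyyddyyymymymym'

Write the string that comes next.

Rewriting the 16 symbols of ddyyddyyymymymym one by one yields ym ym dd dd ym ym dd dd dd yy dd yy dd yy dd yy; concatenated:

ymymddddymymddddddyyddyyddyyddyy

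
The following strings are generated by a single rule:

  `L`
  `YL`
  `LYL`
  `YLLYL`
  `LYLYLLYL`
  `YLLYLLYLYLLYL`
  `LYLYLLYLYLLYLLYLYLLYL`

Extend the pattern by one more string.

YLLYLLYLYLLYLLYLYLLYLYLLYLLYLYLLYL

This is a Fibonacci-style word recurrence s(k) = s(k−2)·s(k−1): e.g. L·YL = LYL.
So term 8 is YLLYLLYLYLLYL·LYLYLLYLYLLYLLYLYLLYL.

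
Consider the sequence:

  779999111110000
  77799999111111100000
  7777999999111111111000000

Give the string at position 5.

Each string has the form 7^{n} 9^{n+2} 1^{2n+1} 0^{n+2}, where the shown terms are n = 2, 3, 4.
At n = 6 the blocks have lengths 6, 8, 13, 8.

77777799999999111111111111100000000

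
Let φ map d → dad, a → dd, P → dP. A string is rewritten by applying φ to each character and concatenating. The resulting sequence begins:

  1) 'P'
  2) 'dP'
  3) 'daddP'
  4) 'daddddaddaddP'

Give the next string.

Replace each of the 13 characters of daddddaddaddP in place — dad dd dad dad dad dad dd dad dad dd dad dad dP — and concatenate.

daddddaddaddaddaddddaddaddddaddaddP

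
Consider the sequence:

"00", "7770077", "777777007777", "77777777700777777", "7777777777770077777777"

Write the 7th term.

Every step adds 777 to the front and 77 to the end of the previous string.
From 7777777777770077777777, 2 further steps: 7777777777770077777777 → 777777777777777007777777777 → (answer).

77777777777777777700777777777777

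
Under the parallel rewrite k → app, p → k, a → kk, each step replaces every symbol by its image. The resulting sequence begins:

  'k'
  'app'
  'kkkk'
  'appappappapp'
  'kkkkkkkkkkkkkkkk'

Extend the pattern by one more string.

φ(kkkkkkkkkkkkkkkk) expands symbol-by-symbol to app app app app app app app app app app app app app app app app; joining the 16 pieces gives the next term.

appappappappappappappappappappappappappappappapp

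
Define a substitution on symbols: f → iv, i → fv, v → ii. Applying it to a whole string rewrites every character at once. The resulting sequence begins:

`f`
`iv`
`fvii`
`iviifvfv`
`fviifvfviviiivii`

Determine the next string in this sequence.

Replace each of the 16 characters of fviifvfviviiivii in place — iv ii fv fv iv ii iv ii fv ii fv fv fv ii fv fv — and concatenate.

iviifvfviviiiviifviifvfvfviifvfv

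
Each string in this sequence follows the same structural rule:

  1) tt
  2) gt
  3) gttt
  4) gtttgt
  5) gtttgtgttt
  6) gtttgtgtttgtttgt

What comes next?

From term 3 onward, concatenate the last term with the second-to-last: gt·tt = gttt, gttt·gt = gtttgt, …
The next term joins gtttgtgtttgtttgt and gtttgtgttt.

gtttgtgtttgtttgtgtttgtgttt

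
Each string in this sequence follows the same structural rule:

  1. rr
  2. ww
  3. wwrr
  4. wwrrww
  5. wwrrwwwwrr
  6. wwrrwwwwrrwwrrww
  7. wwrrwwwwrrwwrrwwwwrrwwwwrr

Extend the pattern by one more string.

This is a Fibonacci-style word recurrence s(k) = s(k−1)·s(k−2): e.g. ww·rr = wwrr.
The next term joins wwrrwwwwrrwwrrwwwwrrwwwwrr and wwrrwwwwrrwwrrww.

wwrrwwwwrrwwrrwwwwrrwwwwrrwwrrwwwwrrwwrrww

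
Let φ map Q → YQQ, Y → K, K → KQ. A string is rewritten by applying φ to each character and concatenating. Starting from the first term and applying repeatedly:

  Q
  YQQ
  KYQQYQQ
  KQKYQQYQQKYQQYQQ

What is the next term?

KQYQQKQKYQQYQQKYQQYQQKQKYQQYQQKYQQYQQ

Applying the rule to each of the 16 symbols of KQKYQQYQQKYQQYQQ gives the pieces KQ YQQ KQ K YQQ YQQ K YQQ YQQ KQ K YQQ YQQ K YQQ YQQ, which concatenate to the answer.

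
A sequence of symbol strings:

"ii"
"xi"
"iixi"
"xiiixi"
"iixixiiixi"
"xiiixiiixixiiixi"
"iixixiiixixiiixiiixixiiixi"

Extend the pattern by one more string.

This is a Fibonacci-style word recurrence s(k) = s(k−2)·s(k−1): e.g. ii·xi = iixi.
The next term joins xiiixiiixixiiixi and iixixiiixixiiixiiixixiiixi.

xiiixiiixixiiixiiixixiiixixiiixiiixixiiixi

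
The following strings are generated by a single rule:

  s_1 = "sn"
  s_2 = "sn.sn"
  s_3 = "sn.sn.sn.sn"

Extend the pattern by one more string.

Every step duplicates the string with '.' between the halves.
So the next term is two copies of sn.sn.sn.sn with '.' between the halves.

sn.sn.sn.sn.sn.sn.sn.sn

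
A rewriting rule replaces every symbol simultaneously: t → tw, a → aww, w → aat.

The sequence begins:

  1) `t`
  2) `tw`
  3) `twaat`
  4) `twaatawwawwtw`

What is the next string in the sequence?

twaatawwawwtwawwaataatawwaataattwaat

Applying the rule to each of the 13 symbols of twaatawwawwtw gives the pieces tw aat aww aww tw aww aat aat aww aat aat tw aat, which concatenate to the answer.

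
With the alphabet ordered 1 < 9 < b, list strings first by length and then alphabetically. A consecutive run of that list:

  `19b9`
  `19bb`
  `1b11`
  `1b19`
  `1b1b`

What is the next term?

The successor of 1b1b increments the rightmost position that isn't already b and resets every position after it to 1.

1b91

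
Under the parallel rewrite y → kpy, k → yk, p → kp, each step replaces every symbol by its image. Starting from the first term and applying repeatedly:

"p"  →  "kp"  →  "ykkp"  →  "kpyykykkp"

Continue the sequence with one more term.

ykkpkpykpyykkpyykykkp

Apply φ to kpyykykkp symbol by symbol: k→yk, p→kp, y→kpy, y→kpy, k→yk, y→kpy, k→yk, k→yk, p→kp; joined: yk kp kpy kpy yk kpy yk yk kp.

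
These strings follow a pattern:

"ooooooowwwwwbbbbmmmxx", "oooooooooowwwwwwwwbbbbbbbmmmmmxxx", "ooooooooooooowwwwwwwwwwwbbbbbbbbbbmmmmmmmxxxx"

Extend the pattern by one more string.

Each string has the form o^{3n+1} w^{3n-1} b^{3n-2} m^{2n-1} x^{n}, where the shown terms are n = 2, 3, 4.
Setting n = 5 gives 16, 14, 13, 9, 5 characters in each block.

oooooooooooooooowwwwwwwwwwwwwwbbbbbbbbbbbbbmmmmmmmmmxxxxx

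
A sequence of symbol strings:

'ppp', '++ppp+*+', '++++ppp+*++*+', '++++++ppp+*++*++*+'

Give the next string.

s(k+1) = ++·s(k)·+*+, so each term gains ++ as a prefix and +*+ as a suffix.
Applying this once more to ++++++ppp+*++*++*+:

++++++++ppp+*++*++*++*+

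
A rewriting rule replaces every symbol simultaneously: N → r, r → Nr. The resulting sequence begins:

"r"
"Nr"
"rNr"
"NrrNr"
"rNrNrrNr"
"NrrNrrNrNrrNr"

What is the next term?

rNrNrrNrNrrNrrNrNrrNr

Applying the rule to each of the 13 symbols of NrrNrrNrNrrNr gives the pieces r Nr Nr r Nr Nr r Nr r Nr Nr r Nr, which concatenate to the answer.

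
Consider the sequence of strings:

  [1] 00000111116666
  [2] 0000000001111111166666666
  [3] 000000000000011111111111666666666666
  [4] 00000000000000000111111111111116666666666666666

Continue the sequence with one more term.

0000000000000000000001111111111111111166666666666666666666

Each string has the form 0^{4n+1} 1^{3n+2} 6^{4n} (n = 1, 2, …).
Setting n = 5 gives 21, 17, 20 characters in each block.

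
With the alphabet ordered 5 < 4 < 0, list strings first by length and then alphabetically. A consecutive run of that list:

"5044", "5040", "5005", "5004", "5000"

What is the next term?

4555

The successor of 5000 increments the rightmost position that isn't already 0 and resets every position after it to 5.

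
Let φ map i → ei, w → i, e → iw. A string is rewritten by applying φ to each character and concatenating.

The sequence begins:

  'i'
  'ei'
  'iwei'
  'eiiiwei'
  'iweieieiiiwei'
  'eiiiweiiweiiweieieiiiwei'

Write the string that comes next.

iweieieiiiweieiiiweieiiiweiiweiiweieieiiiwei

φ(eiiiweiiweiiweieieiiiwei) expands symbol-by-symbol to iw ei ei ei i iw ei ei i iw ei ei i iw ei iw ei iw ei ei ei i iw ei; joining the 24 pieces gives the next term.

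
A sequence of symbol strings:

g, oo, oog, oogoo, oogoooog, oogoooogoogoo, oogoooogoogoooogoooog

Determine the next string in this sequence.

From term 3 onward, concatenate the last term with the second-to-last: oo·g = oog, oog·oo = oogoo, …
So term 8 is oogoooogoogoooogoooog·oogoooogoogoo.

oogoooogoogoooogoooogoogoooogoogoo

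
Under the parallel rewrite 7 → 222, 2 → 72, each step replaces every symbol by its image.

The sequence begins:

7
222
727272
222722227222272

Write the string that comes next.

727272222727272722227272727222272

Applying the rule to each of the 15 symbols of 222722227222272 gives the pieces 72 72 72 222 72 72 72 72 222 72 72 72 72 222 72, which concatenate to the answer.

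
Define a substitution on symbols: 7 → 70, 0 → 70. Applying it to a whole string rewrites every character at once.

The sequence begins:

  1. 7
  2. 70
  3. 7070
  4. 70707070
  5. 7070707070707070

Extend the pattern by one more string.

Applying the rule to each of the 16 symbols of 7070707070707070 gives the pieces 70 70 70 70 70 70 70 70 70 70 70 70 70 70 70 70, which concatenate to the answer.

70707070707070707070707070707070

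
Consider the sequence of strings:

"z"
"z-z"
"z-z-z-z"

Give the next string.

s(k+1) = s(k)·-·s(k) — each term doubles the last with '-' between the halves.
Doubling z-z-z-z with '-' between the halves:

z-z-z-z-z-z-z-z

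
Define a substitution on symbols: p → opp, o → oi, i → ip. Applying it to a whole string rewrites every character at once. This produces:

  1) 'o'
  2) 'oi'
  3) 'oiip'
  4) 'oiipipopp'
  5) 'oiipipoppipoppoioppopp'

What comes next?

φ(oiipipoppipoppoioppopp) expands symbol-by-symbol to oi ip ip opp ip opp oi opp opp ip opp oi opp opp oi ip oi opp opp oi opp opp; joining the 22 pieces gives the next term.

oiipipoppipoppoioppoppipoppoioppoppoiipoioppoppoioppopp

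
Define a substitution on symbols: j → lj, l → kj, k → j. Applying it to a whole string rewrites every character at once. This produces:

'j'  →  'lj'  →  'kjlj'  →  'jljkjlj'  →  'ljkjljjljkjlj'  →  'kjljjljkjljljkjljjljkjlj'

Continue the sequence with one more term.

jljkjljljkjljjljkjljkjljjljkjljljkjljjljkjlj

φ(kjljjljkjljljkjljjljkjlj) expands symbol-by-symbol to j lj kj lj lj kj lj j lj kj lj kj lj j lj kj lj lj kj lj j lj kj lj; joining the 24 pieces gives the next term.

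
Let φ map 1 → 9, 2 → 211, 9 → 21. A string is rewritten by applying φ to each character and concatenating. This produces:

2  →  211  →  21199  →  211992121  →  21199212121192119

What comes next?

2119921212119211921199212119921

Applying the rule to each of the 17 symbols of 21199212121192119 gives the pieces 211 9 9 21 21 211 9 211 9 211 9 9 21 211 9 9 21, which concatenate to the answer.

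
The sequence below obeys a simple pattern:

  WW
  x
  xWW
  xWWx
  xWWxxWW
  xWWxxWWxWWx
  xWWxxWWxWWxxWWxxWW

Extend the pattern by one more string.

xWWxxWWxWWxxWWxxWWxWWxxWWxWWx

From term 3 onward, concatenate the last term with the second-to-last: x·WW = xWW, xWW·x = xWWx, …
Continuing: xWWxxWWxWWxxWWxxWW · xWWxxWWxWWx gives term 8.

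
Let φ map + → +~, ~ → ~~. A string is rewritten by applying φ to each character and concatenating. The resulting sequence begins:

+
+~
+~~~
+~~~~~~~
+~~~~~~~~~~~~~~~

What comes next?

Replace each of the 16 characters of +~~~~~~~~~~~~~~~ in place — +~ ~~ ~~ ~~ ~~ ~~ ~~ ~~ ~~ ~~ ~~ ~~ ~~ ~~ ~~ ~~ — and concatenate.

+~~~~~~~~~~~~~~~~~~~~~~~~~~~~~~~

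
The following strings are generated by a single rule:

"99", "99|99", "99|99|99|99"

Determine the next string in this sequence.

99|99|99|99|99|99|99|99

Every step duplicates the string with '|' between the halves.
One more doubling of 99|99|99|99 gives the answer.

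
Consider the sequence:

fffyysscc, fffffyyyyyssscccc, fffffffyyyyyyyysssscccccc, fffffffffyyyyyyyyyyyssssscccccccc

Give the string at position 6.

fffffffffffffyyyyyyyyyyyyyyyyyssssssscccccccccccc

Reading off run lengths: f runs 3, 5, 7, 9; y runs 2, 5, 8, 11; s runs 2, 3, 4, 5; c runs 2, 4, 6, 8 — each is linear in n (n = 1, 2, …).
Setting n = 6 gives 13, 17, 7, 12 characters in each block.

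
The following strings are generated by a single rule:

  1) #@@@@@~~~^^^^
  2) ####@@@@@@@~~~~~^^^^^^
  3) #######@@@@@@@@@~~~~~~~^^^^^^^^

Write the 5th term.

#############@@@@@@@@@@@@@~~~~~~~~~~~^^^^^^^^^^^^

Reading off run lengths: # runs 1, 4, 7; @ runs 5, 7, 9; ~ runs 3, 5, 7; ^ runs 4, 6, 8 — each is linear in n (n = 1, 2, …).
Setting n = 5 gives 13, 13, 11, 12 characters in each block.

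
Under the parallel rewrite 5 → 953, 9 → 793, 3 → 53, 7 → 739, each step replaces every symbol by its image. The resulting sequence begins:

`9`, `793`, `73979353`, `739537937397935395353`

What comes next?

7395379395353739793537395379373979353953537939535395353

φ(739537937397935395353) expands symbol-by-symbol to 739 53 793 953 53 739 793 53 739 53 793 739 793 53 953 53 793 953 53 953 53; joining the 21 pieces gives the next term.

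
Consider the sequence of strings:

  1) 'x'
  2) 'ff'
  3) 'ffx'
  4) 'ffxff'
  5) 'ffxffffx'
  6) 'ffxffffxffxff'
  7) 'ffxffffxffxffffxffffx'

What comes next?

ffxffffxffxffffxffffxffxffffxffxff

From term 3 onward, concatenate the last term with the second-to-last: ff·x = ffx, ffx·ff = ffxff, …
Continuing: ffxffffxffxffffxffffx · ffxffffxffxff gives term 8.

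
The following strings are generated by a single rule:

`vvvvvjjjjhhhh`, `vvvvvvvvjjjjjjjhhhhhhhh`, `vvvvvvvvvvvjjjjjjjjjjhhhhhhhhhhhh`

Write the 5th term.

Reading off run lengths: v runs 5, 8, 11; j runs 4, 7, 10; h runs 4, 8, 12 — each is linear in n (n = 1, 2, …).
Setting n = 5 gives 17, 16, 20 characters in each block.

vvvvvvvvvvvvvvvvvjjjjjjjjjjjjjjjjhhhhhhhhhhhhhhhhhhhh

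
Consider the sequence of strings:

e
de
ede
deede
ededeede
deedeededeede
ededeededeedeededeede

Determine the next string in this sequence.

From term 3 onward, concatenate the second-to-last term with the last: e·de = ede, de·ede = deede, …
Continuing: deedeededeede · ededeededeedeededeede gives term 8.

deedeededeedeededeededeedeededeede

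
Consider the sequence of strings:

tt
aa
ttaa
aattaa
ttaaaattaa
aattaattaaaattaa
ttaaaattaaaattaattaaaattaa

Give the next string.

Each term (from the third on) is the two preceding terms concatenated in order: term 3 = tt·aa = ttaa.
Continuing: aattaattaaaattaa · ttaaaattaaaattaattaaaattaa gives term 8.

aattaattaaaattaattaaaattaaaattaattaaaattaa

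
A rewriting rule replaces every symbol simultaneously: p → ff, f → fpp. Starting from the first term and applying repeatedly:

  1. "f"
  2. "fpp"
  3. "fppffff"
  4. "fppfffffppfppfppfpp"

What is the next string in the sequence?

Applying the rule to each of the 19 symbols of fppfffffppfppfppfpp gives the pieces fpp ff ff fpp fpp fpp fpp fpp ff ff fpp ff ff fpp ff ff fpp ff ff, which concatenate to the answer.

fppfffffppfppfppfppfppfffffppfffffppfffffppffff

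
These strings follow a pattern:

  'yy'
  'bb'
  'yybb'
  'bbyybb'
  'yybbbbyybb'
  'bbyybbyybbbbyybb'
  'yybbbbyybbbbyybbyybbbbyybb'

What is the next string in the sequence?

From term 3 onward, concatenate the second-to-last term with the last: yy·bb = yybb, bb·yybb = bbyybb, …
So term 8 is bbyybbyybbbbyybb·yybbbbyybbbbyybbyybbbbyybb.

bbyybbyybbbbyybbyybbbbyybbbbyybbyybbbbyybb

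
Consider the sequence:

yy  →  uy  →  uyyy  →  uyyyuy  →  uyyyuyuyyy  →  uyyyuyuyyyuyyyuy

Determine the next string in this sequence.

From term 3 onward, concatenate the last term with the second-to-last: uy·yy = uyyy, uyyy·uy = uyyyuy, …
So term 7 is uyyyuyuyyyuyyyuy·uyyyuyuyyy.

uyyyuyuyyyuyyyuyuyyyuyuyyy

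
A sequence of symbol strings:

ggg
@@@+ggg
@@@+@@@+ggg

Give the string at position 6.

Each term is the previous one with @@@+ prepended.
From @@@+@@@+ggg, 3 further steps: @@@+@@@+ggg → @@@+@@@+@@@+ggg → @@@+@@@+@@@+@@@+ggg → (answer).

@@@+@@@+@@@+@@@+@@@+ggg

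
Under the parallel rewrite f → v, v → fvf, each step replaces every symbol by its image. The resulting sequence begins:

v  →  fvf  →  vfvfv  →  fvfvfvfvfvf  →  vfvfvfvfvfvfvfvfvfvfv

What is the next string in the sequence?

Applying the rule to each of the 21 symbols of vfvfvfvfvfvfvfvfvfvfv gives the pieces fvf v fvf v fvf v fvf v fvf v fvf v fvf v fvf v fvf v fvf v fvf, which concatenate to the answer.

fvfvfvfvfvfvfvfvfvfvfvfvfvfvfvfvfvfvfvfvfvf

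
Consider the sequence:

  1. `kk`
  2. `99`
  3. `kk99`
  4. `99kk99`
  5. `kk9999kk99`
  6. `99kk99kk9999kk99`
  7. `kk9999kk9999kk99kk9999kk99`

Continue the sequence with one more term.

From term 3 onward, concatenate the second-to-last term with the last: kk·99 = kk99, 99·kk99 = 99kk99, …
The next term joins 99kk99kk9999kk99 and kk9999kk9999kk99kk9999kk99.

99kk99kk9999kk99kk9999kk9999kk99kk9999kk99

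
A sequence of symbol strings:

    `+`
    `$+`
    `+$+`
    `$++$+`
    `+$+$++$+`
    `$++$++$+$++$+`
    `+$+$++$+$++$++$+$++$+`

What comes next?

$++$++$+$++$++$+$++$+$++$++$+$++$+

This is a Fibonacci-style word recurrence s(k) = s(k−2)·s(k−1): e.g. +·$+ = +$+.
So term 8 is $++$++$+$++$+·+$+$++$+$++$++$+$++$+.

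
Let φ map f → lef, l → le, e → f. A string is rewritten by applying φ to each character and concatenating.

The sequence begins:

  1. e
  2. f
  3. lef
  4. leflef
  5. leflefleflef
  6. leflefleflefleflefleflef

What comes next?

leflefleflefleflefleflefleflefleflefleflefleflef

Applying the rule to each of the 24 symbols of leflefleflefleflefleflef gives the pieces le f lef le f lef le f lef le f lef le f lef le f lef le f lef le f lef, which concatenate to the answer.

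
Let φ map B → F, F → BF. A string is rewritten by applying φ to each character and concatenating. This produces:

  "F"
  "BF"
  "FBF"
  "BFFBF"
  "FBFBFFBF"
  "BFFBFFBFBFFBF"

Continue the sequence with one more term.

FBFBFFBFBFFBFFBFBFFBF

φ(BFFBFFBFBFFBF) expands symbol-by-symbol to F BF BF F BF BF F BF F BF BF F BF; joining the 13 pieces gives the next term.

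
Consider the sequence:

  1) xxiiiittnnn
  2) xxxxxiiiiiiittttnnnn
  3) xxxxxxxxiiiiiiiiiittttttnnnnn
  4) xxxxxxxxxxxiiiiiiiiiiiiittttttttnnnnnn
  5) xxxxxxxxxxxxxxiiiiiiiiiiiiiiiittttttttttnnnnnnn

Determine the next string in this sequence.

xxxxxxxxxxxxxxxxxiiiiiiiiiiiiiiiiiiittttttttttttnnnnnnnn

Reading off run lengths: x runs 2, 5, 8, 11, 14; i runs 4, 7, 10, 13, 16; t runs 2, 4, 6, 8, 10; n runs 3, 4, 5, 6, 7 — each is linear in n (n = 1, 2, …).
Setting n = 6 gives 17, 19, 12, 8 characters in each block.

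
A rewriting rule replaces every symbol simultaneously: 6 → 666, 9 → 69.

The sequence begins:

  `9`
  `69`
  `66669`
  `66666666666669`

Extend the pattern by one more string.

Rewriting the 14 symbols of 66666666666669 one by one yields 666 666 666 666 666 666 666 666 666 666 666 666 666 69; concatenated:

66666666666666666666666666666666666666669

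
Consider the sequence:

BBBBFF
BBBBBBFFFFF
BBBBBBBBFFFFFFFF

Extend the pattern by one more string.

BBBBBBBBBBFFFFFFFFFFF

The n-th term is 2n+2 B's then 3n-1 F's (n = 1, 2, …).
Setting n = 4 gives 10, 11 characters in each block.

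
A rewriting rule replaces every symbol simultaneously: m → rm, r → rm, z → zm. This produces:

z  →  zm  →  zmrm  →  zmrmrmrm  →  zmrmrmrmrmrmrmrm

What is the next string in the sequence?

Rewriting the 16 symbols of zmrmrmrmrmrmrmrm one by one yields zm rm rm rm rm rm rm rm rm rm rm rm rm rm rm rm; concatenated:

zmrmrmrmrmrmrmrmrmrmrmrmrmrmrmrm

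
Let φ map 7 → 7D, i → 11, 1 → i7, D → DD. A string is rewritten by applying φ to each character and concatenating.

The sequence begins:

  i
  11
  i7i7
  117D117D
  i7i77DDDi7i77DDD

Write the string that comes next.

Rewriting the 16 symbols of i7i77DDDi7i77DDD one by one yields 11 7D 11 7D 7D DD DD DD 11 7D 11 7D 7D DD DD DD; concatenated:

117D117D7DDDDDDD117D117D7DDDDDDD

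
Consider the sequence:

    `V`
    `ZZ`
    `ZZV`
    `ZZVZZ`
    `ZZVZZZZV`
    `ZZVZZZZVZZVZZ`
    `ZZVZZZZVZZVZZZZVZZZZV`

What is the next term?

From term 3 onward, concatenate the last term with the second-to-last: ZZ·V = ZZV, ZZV·ZZ = ZZVZZ, …
Continuing: ZZVZZZZVZZVZZZZVZZZZV · ZZVZZZZVZZVZZ gives term 8.

ZZVZZZZVZZVZZZZVZZZZVZZVZZZZVZZVZZ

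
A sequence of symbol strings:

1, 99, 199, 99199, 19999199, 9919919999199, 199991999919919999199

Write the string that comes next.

This is a Fibonacci-style word recurrence s(k) = s(k−2)·s(k−1): e.g. 1·99 = 199.
Continuing: 9919919999199 · 199991999919919999199 gives term 8.

9919919999199199991999919919999199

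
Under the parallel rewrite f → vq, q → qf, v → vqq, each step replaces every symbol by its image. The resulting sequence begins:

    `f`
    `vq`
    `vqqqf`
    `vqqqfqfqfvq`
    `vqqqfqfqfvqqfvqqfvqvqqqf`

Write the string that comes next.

φ(vqqqfqfqfvqqfvqqfvqvqqqf) expands symbol-by-symbol to vqq qf qf qf vq qf vq qf vq vqq qf qf vq vqq qf qf vq vqq qf vqq qf qf qf vq; joining the 24 pieces gives the next term.

vqqqfqfqfvqqfvqqfvqvqqqfqfvqvqqqfqfvqvqqqfvqqqfqfqfvq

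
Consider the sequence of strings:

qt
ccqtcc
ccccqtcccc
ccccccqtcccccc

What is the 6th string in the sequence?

Every step adds cc to the front and cc to the end of the previous string.
From ccccccqtcccccc, 2 further steps: ccccccqtcccccc → ccccccccqtcccccccc → (answer).

ccccccccccqtcccccccccc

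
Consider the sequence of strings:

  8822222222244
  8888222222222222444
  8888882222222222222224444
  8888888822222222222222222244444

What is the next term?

Reading off run lengths: 8 runs 2, 4, 6, 8; 2 runs 9, 12, 15, 18; 4 runs 2, 3, 4, 5 — each is linear in n, where the shown terms are n = 2, 3, 4, 5.
For the next term, n = 6, so the run lengths are 10, 21, 6.

8888888888222222222222222222222444444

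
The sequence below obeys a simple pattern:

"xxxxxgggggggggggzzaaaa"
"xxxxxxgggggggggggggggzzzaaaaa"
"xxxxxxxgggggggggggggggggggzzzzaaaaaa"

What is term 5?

xxxxxxxxxgggggggggggggggggggggggggggzzzzzzaaaaaaaa

Term n consists of n+3 x's, followed by 4n+3 g's, followed by n z's, followed by n+2 a's, where the shown terms are n = 2, 3, 4.
Setting n = 6 gives 9, 27, 6, 8 characters in each block.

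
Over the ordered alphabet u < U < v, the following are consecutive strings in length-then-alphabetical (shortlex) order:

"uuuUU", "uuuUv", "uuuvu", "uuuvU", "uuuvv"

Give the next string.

Treat uuuvv as a base-3 numeral over the given alphabet and add one, carrying through any trailing v's.

uuUuu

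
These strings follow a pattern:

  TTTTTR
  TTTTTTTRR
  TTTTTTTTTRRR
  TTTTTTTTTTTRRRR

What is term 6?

TTTTTTTTTTTTTTTRRRRRR

Term n consists of 2n+1 T's, followed by n-1 R's, where the shown terms are n = 2, 3, 4, 5.
For term 6, n = 7, so the run lengths are 15, 6.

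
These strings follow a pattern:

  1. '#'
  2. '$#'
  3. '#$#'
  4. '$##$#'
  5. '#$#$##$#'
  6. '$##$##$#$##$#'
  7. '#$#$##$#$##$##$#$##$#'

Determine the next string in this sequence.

From term 3 onward, concatenate the second-to-last term with the last: #·$# = #$#, $#·#$# = $##$#, …
Continuing: $##$##$#$##$# · #$#$##$#$##$##$#$##$# gives term 8.

$##$##$#$##$##$#$##$#$##$##$#$##$#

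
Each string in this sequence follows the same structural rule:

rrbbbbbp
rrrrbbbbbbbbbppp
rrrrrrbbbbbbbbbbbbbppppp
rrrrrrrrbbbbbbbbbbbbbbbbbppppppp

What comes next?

rrrrrrrrrrbbbbbbbbbbbbbbbbbbbbbppppppppp

Each string has the form r^{2n} b^{4n+1} p^{2n-1} (n = 1, 2, …).
For the next term, n = 5, so the run lengths are 10, 21, 9.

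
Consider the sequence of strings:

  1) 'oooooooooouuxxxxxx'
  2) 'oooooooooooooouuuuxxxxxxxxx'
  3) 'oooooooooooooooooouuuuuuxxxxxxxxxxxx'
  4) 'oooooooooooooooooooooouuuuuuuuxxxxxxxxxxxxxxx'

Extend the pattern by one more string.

oooooooooooooooooooooooooouuuuuuuuuuxxxxxxxxxxxxxxxxxx

Reading off run lengths: o runs 10, 14, 18, 22; u runs 2, 4, 6, 8; x runs 6, 9, 12, 15 — each is linear in n, where the shown terms are n = 2, 3, 4, 5.
For the next term, n = 6, so the run lengths are 26, 10, 18.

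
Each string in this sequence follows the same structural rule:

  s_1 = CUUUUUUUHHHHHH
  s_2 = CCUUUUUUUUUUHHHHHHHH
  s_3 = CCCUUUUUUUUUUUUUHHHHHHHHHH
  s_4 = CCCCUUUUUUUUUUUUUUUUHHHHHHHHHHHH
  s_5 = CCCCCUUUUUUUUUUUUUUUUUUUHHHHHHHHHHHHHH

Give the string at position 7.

Term n consists of n-1 C's, followed by 3n+1 U's, followed by 2n+2 H's, where the shown terms are n = 2, 3, 4, 5, 6.
Setting n = 8 gives 7, 25, 18 characters in each block.

CCCCCCCUUUUUUUUUUUUUUUUUUUUUUUUUHHHHHHHHHHHHHHHHHH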